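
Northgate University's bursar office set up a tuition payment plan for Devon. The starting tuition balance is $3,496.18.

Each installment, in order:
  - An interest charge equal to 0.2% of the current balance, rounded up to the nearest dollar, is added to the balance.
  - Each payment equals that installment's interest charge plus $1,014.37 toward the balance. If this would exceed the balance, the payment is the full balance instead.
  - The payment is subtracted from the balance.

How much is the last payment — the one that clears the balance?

Installment 1: opening $3,496.18; interest $7.00 → $3,503.18; payment $1,021.37; balance $2,481.81
Installment 2: opening $2,481.81; interest $5.00 → $2,486.81; payment $1,019.37; balance $1,467.44
Installment 3: opening $1,467.44; interest $3.00 → $1,470.44; payment $1,017.37; balance $453.07
Installment 4: opening $453.07; interest $1.00 → $454.07; payment $454.07; balance $0.00

$454.07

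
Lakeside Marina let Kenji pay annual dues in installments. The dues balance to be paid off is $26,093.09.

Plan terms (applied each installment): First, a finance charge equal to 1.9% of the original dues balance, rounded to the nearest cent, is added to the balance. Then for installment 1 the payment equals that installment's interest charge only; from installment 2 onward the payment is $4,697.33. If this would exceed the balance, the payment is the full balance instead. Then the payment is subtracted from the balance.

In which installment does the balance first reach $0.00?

8

Installment 1: $26,093.09 +$495.77 interest = $26,588.86; pay $495.77 → $26,093.09
Installment 2: $26,093.09 +$495.77 interest = $26,588.86; pay $4,697.33 → $21,891.53
Installment 3: $21,891.53 +$495.77 interest = $22,387.30; pay $4,697.33 → $17,689.97
Installment 4: $17,689.97 +$495.77 interest = $18,185.74; pay $4,697.33 → $13,488.41
Installment 5: $13,488.41 +$495.77 interest = $13,984.18; pay $4,697.33 → $9,286.85
Installment 6: $9,286.85 +$495.77 interest = $9,782.62; pay $4,697.33 → $5,085.29
Installment 7: $5,085.29 +$495.77 interest = $5,581.06; pay $4,697.33 → $883.73
Installment 8: $883.73 +$495.77 interest = $1,379.50; pay $1,379.50 → $0.00
Balance reaches $0.00 in installment 8.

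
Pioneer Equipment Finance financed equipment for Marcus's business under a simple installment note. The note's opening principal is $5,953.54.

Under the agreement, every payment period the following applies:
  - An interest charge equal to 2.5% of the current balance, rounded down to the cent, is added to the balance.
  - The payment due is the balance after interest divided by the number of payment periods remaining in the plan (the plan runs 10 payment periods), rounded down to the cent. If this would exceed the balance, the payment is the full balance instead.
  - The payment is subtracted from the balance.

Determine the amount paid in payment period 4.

Payment period 1: opening $5,953.54; interest $148.83 → $6,102.37; payment $610.23; balance $5,492.14
Payment period 2: opening $5,492.14; interest $137.30 → $5,629.44; payment $625.49; balance $5,003.95
Payment period 3: opening $5,003.95; interest $125.09 → $5,129.04; payment $641.13; balance $4,487.91
Payment period 4: opening $4,487.91; interest $112.19 → $4,600.10; payment $657.15; balance $3,942.95

$657.15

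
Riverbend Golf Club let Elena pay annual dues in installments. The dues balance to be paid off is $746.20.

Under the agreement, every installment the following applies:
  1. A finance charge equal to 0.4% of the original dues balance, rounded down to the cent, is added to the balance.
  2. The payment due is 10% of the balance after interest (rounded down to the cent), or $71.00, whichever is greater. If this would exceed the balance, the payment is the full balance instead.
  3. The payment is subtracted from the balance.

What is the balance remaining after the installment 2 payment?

$606.25

# | Opening | Interest | Payment | End bal
1 | $746.20 | $2.98 | $74.91 | $674.27
2 | $674.27 | $2.98 | $71.00 | $606.25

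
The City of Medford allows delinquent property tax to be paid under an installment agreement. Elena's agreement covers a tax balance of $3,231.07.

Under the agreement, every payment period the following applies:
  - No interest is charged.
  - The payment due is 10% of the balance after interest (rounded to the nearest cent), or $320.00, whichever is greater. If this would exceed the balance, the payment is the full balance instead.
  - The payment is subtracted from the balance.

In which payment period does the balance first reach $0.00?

11

Payment period 1: $3,231.07 − $323.11 → $2,907.96
Payment period 2: $2,907.96 − $320.00 → $2,587.96
Payment period 3: $2,587.96 − $320.00 → $2,267.96
Payment period 4: $2,267.96 − $320.00 → $1,947.96
Payment period 5: $1,947.96 − $320.00 → $1,627.96
Payment period 6: $1,627.96 − $320.00 → $1,307.96
Payment period 7: $1,307.96 − $320.00 → $987.96
Payment period 8: $987.96 − $320.00 → $667.96
Payment period 9: $667.96 − $320.00 → $347.96
Payment period 10: $347.96 − $320.00 → $27.96
Payment period 11: $27.96 − $27.96 → $0.00
Balance reaches $0.00 in payment period 11.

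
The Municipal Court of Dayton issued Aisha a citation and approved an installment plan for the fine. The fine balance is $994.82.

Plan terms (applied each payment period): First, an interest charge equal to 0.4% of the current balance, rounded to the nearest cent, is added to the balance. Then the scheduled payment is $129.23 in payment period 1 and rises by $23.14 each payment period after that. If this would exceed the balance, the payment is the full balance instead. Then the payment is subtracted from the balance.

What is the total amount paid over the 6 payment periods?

# | Opening | Interest | Payment | End bal
1 | $994.82 | $3.98 | $129.23 | $869.57
2 | $869.57 | $3.48 | $152.37 | $720.68
3 | $720.68 | $2.88 | $175.51 | $548.05
4 | $548.05 | $2.19 | $198.65 | $351.59
5 | $351.59 | $1.41 | $221.79 | $131.21
6 | $131.21 | $0.52 | $131.73 | $0.00
Total paid: $1,009.28

$1,009.28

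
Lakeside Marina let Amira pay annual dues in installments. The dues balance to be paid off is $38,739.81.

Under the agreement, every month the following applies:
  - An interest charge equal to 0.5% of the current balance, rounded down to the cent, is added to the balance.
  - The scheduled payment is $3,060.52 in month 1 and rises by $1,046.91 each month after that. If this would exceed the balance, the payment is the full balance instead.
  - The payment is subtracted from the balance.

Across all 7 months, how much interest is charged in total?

Month 1: opening $38,739.81; interest $193.69 → $38,933.50; payment $3,060.52; balance $35,872.98
Month 2: opening $35,872.98; interest $179.36 → $36,052.34; payment $4,107.43; balance $31,944.91
Month 3: opening $31,944.91; interest $159.72 → $32,104.63; payment $5,154.34; balance $26,950.29
Month 4: opening $26,950.29; interest $134.75 → $27,085.04; payment $6,201.25; balance $20,883.79
Month 5: opening $20,883.79; interest $104.41 → $20,988.20; payment $7,248.16; balance $13,740.04
Month 6: opening $13,740.04; interest $68.70 → $13,808.74; payment $8,295.07; balance $5,513.67
Month 7: opening $5,513.67; interest $27.56 → $5,541.23; payment $5,541.23; balance $0.00
Total interest: $193.69 + $179.36 + $159.72 + $134.75 + $104.41 + $68.70 + $27.56 = $868.19

$868.19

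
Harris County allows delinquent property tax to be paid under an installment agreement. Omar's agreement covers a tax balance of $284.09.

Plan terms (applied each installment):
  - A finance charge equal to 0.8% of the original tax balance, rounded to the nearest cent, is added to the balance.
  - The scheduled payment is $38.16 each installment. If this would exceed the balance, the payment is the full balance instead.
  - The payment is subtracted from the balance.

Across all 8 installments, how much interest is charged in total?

Installment 1: opening $284.09; interest $2.27 → $286.36; payment $38.16; balance $248.20
Installment 2: opening $248.20; interest $2.27 → $250.47; payment $38.16; balance $212.31
Installment 3: opening $212.31; interest $2.27 → $214.58; payment $38.16; balance $176.42
Installment 4: opening $176.42; interest $2.27 → $178.69; payment $38.16; balance $140.53
Installment 5: opening $140.53; interest $2.27 → $142.80; payment $38.16; balance $104.64
Installment 6: opening $104.64; interest $2.27 → $106.91; payment $38.16; balance $68.75
Installment 7: opening $68.75; interest $2.27 → $71.02; payment $38.16; balance $32.86
Installment 8: opening $32.86; interest $2.27 → $35.13; payment $35.13; balance $0.00
Total interest: $2.27 + $2.27 + $2.27 + $2.27 + $2.27 + $2.27 + $2.27 + $2.27 = $18.16

$18.16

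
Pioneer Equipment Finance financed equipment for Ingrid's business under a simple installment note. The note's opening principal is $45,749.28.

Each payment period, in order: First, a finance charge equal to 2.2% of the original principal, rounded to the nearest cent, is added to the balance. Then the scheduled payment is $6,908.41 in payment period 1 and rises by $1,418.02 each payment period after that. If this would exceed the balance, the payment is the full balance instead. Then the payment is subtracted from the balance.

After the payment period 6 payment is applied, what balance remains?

$0.00

Payment period 1: $45,749.28 +$1,006.48 interest = $46,755.76; pay $6,908.41 → $39,847.35
Payment period 2: $39,847.35 +$1,006.48 interest = $40,853.83; pay $8,326.43 → $32,527.40
Payment period 3: $32,527.40 +$1,006.48 interest = $33,533.88; pay $9,744.45 → $23,789.43
Payment period 4: $23,789.43 +$1,006.48 interest = $24,795.91; pay $11,162.47 → $13,633.44
Payment period 5: $13,633.44 +$1,006.48 interest = $14,639.92; pay $12,580.49 → $2,059.43
Payment period 6: $2,059.43 +$1,006.48 interest = $3,065.91; pay $3,065.91 → $0.00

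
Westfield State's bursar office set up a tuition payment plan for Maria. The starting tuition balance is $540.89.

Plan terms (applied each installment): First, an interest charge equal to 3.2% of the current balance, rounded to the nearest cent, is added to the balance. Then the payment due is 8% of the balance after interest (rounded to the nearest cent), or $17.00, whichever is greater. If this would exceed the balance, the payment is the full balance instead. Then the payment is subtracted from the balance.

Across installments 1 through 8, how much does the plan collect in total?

$300.04

Installment 1: opening $540.89; interest $17.31 → $558.20; payment $44.66; balance $513.54
Installment 2: opening $513.54; interest $16.43 → $529.97; payment $42.40; balance $487.57
Installment 3: opening $487.57; interest $15.60 → $503.17; payment $40.25; balance $462.92
Installment 4: opening $462.92; interest $14.81 → $477.73; payment $38.22; balance $439.51
Installment 5: opening $439.51; interest $14.06 → $453.57; payment $36.29; balance $417.28
Installment 6: opening $417.28; interest $13.35 → $430.63; payment $34.45; balance $396.18
Installment 7: opening $396.18; interest $12.68 → $408.86; payment $32.71; balance $376.15
Installment 8: opening $376.15; interest $12.04 → $388.19; payment $31.06; balance $357.13
Total paid: $300.04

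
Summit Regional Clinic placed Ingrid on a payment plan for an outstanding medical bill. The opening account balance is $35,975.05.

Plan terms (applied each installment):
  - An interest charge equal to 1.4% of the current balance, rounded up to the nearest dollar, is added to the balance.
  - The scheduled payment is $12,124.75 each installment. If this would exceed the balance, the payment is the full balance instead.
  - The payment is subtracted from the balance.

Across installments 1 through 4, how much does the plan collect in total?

$37,005.05

Installment 1: opening $35,975.05; interest $504.00 → $36,479.05; payment $12,124.75; balance $24,354.30
Installment 2: opening $24,354.30; interest $341.00 → $24,695.30; payment $12,124.75; balance $12,570.55
Installment 3: opening $12,570.55; interest $176.00 → $12,746.55; payment $12,124.75; balance $621.80
Installment 4: opening $621.80; interest $9.00 → $630.80; payment $630.80; balance $0.00
Total paid: $37,005.05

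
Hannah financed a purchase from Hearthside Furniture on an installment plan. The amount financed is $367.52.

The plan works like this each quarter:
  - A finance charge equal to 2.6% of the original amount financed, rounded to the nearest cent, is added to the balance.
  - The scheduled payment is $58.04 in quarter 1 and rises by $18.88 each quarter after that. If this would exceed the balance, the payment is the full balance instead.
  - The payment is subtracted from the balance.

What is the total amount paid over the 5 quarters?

$415.32

Quarter 1: $367.52 +$9.56 interest = $377.08; pay $58.04 → $319.04
Quarter 2: $319.04 +$9.56 interest = $328.60; pay $76.92 → $251.68
Quarter 3: $251.68 +$9.56 interest = $261.24; pay $95.80 → $165.44
Quarter 4: $165.44 +$9.56 interest = $175.00; pay $114.68 → $60.32
Quarter 5: $60.32 +$9.56 interest = $69.88; pay $69.88 → $0.00
Total paid: $415.32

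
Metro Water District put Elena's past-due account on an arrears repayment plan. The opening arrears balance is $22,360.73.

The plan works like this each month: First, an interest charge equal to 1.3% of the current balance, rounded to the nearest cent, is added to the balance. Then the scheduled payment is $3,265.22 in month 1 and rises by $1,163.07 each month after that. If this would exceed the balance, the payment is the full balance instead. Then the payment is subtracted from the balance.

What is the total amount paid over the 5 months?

Month 1: opening $22,360.73; interest $290.69 → $22,651.42; payment $3,265.22; balance $19,386.20
Month 2: opening $19,386.20; interest $252.02 → $19,638.22; payment $4,428.29; balance $15,209.93
Month 3: opening $15,209.93; interest $197.73 → $15,407.66; payment $5,591.36; balance $9,816.30
Month 4: opening $9,816.30; interest $127.61 → $9,943.91; payment $6,754.43; balance $3,189.48
Month 5: opening $3,189.48; interest $41.46 → $3,230.94; payment $3,230.94; balance $0.00
Total paid: $23,270.24

$23,270.24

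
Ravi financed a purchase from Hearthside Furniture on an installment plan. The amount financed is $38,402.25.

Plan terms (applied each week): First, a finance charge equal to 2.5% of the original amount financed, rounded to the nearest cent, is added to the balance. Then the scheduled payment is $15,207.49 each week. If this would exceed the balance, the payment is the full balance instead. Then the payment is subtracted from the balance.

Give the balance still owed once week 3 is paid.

$0.00

Week 1: $38,402.25 +$960.06 interest = $39,362.31; pay $15,207.49 → $24,154.82
Week 2: $24,154.82 +$960.06 interest = $25,114.88; pay $15,207.49 → $9,907.39
Week 3: $9,907.39 +$960.06 interest = $10,867.45; pay $10,867.45 → $0.00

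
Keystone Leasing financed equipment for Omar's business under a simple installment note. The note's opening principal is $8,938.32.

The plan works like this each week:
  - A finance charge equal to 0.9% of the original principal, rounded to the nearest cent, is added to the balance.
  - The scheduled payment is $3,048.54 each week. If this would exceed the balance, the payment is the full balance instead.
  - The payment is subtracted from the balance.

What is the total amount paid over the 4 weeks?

$9,260.08

Week 1: $8,938.32 +$80.44 interest = $9,018.76; pay $3,048.54 → $5,970.22
Week 2: $5,970.22 +$80.44 interest = $6,050.66; pay $3,048.54 → $3,002.12
Week 3: $3,002.12 +$80.44 interest = $3,082.56; pay $3,048.54 → $34.02
Week 4: $34.02 +$80.44 interest = $114.46; pay $114.46 → $0.00
Total paid: $9,260.08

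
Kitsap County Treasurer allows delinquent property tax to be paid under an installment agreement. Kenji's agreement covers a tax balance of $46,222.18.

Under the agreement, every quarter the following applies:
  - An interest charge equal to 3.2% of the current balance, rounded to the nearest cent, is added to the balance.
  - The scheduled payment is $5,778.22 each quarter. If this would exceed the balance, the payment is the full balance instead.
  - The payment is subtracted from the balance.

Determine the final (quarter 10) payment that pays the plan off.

$2,259.55

Quarter 1: $46,222.18 +$1,479.11 interest = $47,701.29; pay $5,778.22 → $41,923.07
Quarter 2: $41,923.07 +$1,341.54 interest = $43,264.61; pay $5,778.22 → $37,486.39
Quarter 3: $37,486.39 +$1,199.56 interest = $38,685.95; pay $5,778.22 → $32,907.73
Quarter 4: $32,907.73 +$1,053.05 interest = $33,960.78; pay $5,778.22 → $28,182.56
Quarter 5: $28,182.56 +$901.84 interest = $29,084.40; pay $5,778.22 → $23,306.18
Quarter 6: $23,306.18 +$745.80 interest = $24,051.98; pay $5,778.22 → $18,273.76
Quarter 7: $18,273.76 +$584.76 interest = $18,858.52; pay $5,778.22 → $13,080.30
Quarter 8: $13,080.30 +$418.57 interest = $13,498.87; pay $5,778.22 → $7,720.65
Quarter 9: $7,720.65 +$247.06 interest = $7,967.71; pay $5,778.22 → $2,189.49
Quarter 10: $2,189.49 +$70.06 interest = $2,259.55; pay $2,259.55 → $0.00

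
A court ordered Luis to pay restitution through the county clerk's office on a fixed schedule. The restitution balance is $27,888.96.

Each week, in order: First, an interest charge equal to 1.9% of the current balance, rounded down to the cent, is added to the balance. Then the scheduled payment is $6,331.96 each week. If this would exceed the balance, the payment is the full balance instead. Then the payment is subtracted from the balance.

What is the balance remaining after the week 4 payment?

Week 1: opening $27,888.96; interest $529.89 → $28,418.85; payment $6,331.96; balance $22,086.89
Week 2: opening $22,086.89; interest $419.65 → $22,506.54; payment $6,331.96; balance $16,174.58
Week 3: opening $16,174.58; interest $307.31 → $16,481.89; payment $6,331.96; balance $10,149.93
Week 4: opening $10,149.93; interest $192.84 → $10,342.77; payment $6,331.96; balance $4,010.81

$4,010.81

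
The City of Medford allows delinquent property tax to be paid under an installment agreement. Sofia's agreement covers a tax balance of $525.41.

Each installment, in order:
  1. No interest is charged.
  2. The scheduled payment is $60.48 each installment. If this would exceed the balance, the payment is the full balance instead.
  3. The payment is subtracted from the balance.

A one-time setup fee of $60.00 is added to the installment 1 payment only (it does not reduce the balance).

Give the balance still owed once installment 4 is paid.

Installment 1: $525.41 − $60.48 (+ $60.00 fee) → $464.93
Installment 2: $464.93 − $60.48 → $404.45
Installment 3: $404.45 − $60.48 → $343.97
Installment 4: $343.97 − $60.48 → $283.49

$283.49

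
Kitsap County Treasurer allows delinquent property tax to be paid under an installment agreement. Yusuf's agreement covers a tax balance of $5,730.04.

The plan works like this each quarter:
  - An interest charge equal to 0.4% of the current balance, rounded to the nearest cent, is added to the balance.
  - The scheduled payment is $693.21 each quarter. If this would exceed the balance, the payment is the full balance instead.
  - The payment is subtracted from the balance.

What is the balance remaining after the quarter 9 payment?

$0.00

Quarter 1: $5,730.04 +$22.92 interest = $5,752.96; pay $693.21 → $5,059.75
Quarter 2: $5,059.75 +$20.24 interest = $5,079.99; pay $693.21 → $4,386.78
Quarter 3: $4,386.78 +$17.55 interest = $4,404.33; pay $693.21 → $3,711.12
Quarter 4: $3,711.12 +$14.84 interest = $3,725.96; pay $693.21 → $3,032.75
Quarter 5: $3,032.75 +$12.13 interest = $3,044.88; pay $693.21 → $2,351.67
Quarter 6: $2,351.67 +$9.41 interest = $2,361.08; pay $693.21 → $1,667.87
Quarter 7: $1,667.87 +$6.67 interest = $1,674.54; pay $693.21 → $981.33
Quarter 8: $981.33 +$3.93 interest = $985.26; pay $693.21 → $292.05
Quarter 9: $292.05 +$1.17 interest = $293.22; pay $293.22 → $0.00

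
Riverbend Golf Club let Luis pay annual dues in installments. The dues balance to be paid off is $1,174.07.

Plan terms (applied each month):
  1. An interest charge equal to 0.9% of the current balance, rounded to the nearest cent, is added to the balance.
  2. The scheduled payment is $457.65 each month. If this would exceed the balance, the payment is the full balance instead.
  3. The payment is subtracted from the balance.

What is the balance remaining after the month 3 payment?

# | Opening | Interest | Payment | End bal
1 | $1,174.07 | $10.57 | $457.65 | $726.99
2 | $726.99 | $6.54 | $457.65 | $275.88
3 | $275.88 | $2.48 | $278.36 | $0.00

$0.00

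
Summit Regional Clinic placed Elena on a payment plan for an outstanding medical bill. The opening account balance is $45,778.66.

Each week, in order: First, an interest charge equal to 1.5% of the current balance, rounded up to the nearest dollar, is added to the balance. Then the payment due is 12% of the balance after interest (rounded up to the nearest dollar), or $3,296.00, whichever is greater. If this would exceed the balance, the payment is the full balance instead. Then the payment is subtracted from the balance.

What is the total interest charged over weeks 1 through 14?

$4,669.00

# | Opening | Interest | Payment | End bal
1 | $45,778.66 | $687.00 | $5,576.00 | $40,889.66
2 | $40,889.66 | $614.00 | $4,981.00 | $36,522.66
3 | $36,522.66 | $548.00 | $4,449.00 | $32,621.66
4 | $32,621.66 | $490.00 | $3,974.00 | $29,137.66
5 | $29,137.66 | $438.00 | $3,550.00 | $26,025.66
6 | $26,025.66 | $391.00 | $3,296.00 | $23,120.66
7 | $23,120.66 | $347.00 | $3,296.00 | $20,171.66
8 | $20,171.66 | $303.00 | $3,296.00 | $17,178.66
9 | $17,178.66 | $258.00 | $3,296.00 | $14,140.66
10 | $14,140.66 | $213.00 | $3,296.00 | $11,057.66
11 | $11,057.66 | $166.00 | $3,296.00 | $7,927.66
12 | $7,927.66 | $119.00 | $3,296.00 | $4,750.66
13 | $4,750.66 | $72.00 | $3,296.00 | $1,526.66
14 | $1,526.66 | $23.00 | $1,549.66 | $0.00
Total interest: $687.00 + $614.00 + $548.00 + $490.00 + $438.00 + $391.00 + $347.00 + $303.00 + $258.00 + $213.00 + $166.00 + $119.00 + $72.00 + $23.00 = $4,669.00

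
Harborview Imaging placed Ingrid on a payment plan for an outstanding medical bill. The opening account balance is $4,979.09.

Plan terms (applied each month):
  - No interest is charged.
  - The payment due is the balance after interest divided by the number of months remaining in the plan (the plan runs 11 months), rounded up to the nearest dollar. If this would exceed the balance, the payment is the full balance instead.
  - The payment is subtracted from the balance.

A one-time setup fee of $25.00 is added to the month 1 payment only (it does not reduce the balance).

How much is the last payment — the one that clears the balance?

Month 1: $4,979.09 − $453.00 (+ $25.00 fee) → $4,526.09
Month 2: $4,526.09 − $453.00 → $4,073.09
Month 3: $4,073.09 − $453.00 → $3,620.09
Month 4: $3,620.09 − $453.00 → $3,167.09
Month 5: $3,167.09 − $453.00 → $2,714.09
Month 6: $2,714.09 − $453.00 → $2,261.09
Month 7: $2,261.09 − $453.00 → $1,808.09
Month 8: $1,808.09 − $453.00 → $1,355.09
Month 9: $1,355.09 − $452.00 → $903.09
Month 10: $903.09 − $452.00 → $451.09
Month 11: $451.09 − $451.09 → $0.00

$451.09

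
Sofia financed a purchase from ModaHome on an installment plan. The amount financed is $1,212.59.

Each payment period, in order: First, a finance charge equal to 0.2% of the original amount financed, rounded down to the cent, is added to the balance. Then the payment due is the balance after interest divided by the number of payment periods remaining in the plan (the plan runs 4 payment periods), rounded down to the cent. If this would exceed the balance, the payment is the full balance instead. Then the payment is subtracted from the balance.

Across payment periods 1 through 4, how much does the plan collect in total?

$1,222.27

# | Opening | Interest | Payment | End bal
1 | $1,212.59 | $2.42 | $303.75 | $911.26
2 | $911.26 | $2.42 | $304.56 | $609.12
3 | $609.12 | $2.42 | $305.77 | $305.77
4 | $305.77 | $2.42 | $308.19 | $0.00
Total paid: $1,222.27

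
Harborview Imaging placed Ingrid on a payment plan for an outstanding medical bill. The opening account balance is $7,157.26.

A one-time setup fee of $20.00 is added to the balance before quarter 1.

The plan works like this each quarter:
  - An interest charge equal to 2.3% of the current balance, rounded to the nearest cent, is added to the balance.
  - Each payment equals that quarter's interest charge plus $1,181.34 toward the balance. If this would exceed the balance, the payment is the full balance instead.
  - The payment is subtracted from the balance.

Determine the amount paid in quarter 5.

Quarter 1: $7,177.26 +$165.08 interest = $7,342.34; pay $1,346.42 → $5,995.92
Quarter 2: $5,995.92 +$137.91 interest = $6,133.83; pay $1,319.25 → $4,814.58
Quarter 3: $4,814.58 +$110.74 interest = $4,925.32; pay $1,292.08 → $3,633.24
Quarter 4: $3,633.24 +$83.56 interest = $3,716.80; pay $1,264.90 → $2,451.90
Quarter 5: $2,451.90 +$56.39 interest = $2,508.29; pay $1,237.73 → $1,270.56

$1,237.73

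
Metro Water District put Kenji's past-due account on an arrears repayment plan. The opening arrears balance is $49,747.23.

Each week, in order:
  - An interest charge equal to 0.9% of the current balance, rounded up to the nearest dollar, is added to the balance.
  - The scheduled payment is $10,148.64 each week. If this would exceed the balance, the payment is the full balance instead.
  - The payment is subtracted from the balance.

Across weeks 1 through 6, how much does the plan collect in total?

# | Opening | Interest | Payment | End bal
1 | $49,747.23 | $448.00 | $10,148.64 | $40,046.59
2 | $40,046.59 | $361.00 | $10,148.64 | $30,258.95
3 | $30,258.95 | $273.00 | $10,148.64 | $20,383.31
4 | $20,383.31 | $184.00 | $10,148.64 | $10,418.67
5 | $10,418.67 | $94.00 | $10,148.64 | $364.03
6 | $364.03 | $4.00 | $368.03 | $0.00
Total paid: $51,111.23

$51,111.23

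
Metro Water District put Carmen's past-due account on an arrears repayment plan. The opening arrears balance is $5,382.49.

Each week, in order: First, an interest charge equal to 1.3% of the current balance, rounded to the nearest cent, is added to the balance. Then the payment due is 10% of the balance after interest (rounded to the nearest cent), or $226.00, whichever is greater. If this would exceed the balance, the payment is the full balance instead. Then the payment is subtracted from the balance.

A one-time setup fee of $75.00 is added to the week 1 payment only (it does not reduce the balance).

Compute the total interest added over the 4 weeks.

$244.95

Week 1: opening $5,382.49; interest $69.97 → $5,452.46; payment $545.25 (+ $75.00 fee); balance $4,907.21
Week 2: opening $4,907.21; interest $63.79 → $4,971.00; payment $497.10; balance $4,473.90
Week 3: opening $4,473.90; interest $58.16 → $4,532.06; payment $453.21; balance $4,078.85
Week 4: opening $4,078.85; interest $53.03 → $4,131.88; payment $413.19; balance $3,718.69
Total interest: $69.97 + $63.79 + $58.16 + $53.03 = $244.95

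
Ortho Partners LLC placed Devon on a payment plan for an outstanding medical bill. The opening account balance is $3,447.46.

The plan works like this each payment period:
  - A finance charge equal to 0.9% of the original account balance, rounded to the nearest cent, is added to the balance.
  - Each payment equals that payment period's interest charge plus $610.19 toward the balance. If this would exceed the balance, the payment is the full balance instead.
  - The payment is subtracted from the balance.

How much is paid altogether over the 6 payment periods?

$3,633.64

# | Opening | Interest | Payment | End bal
1 | $3,447.46 | $31.03 | $641.22 | $2,837.27
2 | $2,837.27 | $31.03 | $641.22 | $2,227.08
3 | $2,227.08 | $31.03 | $641.22 | $1,616.89
4 | $1,616.89 | $31.03 | $641.22 | $1,006.70
5 | $1,006.70 | $31.03 | $641.22 | $396.51
6 | $396.51 | $31.03 | $427.54 | $0.00
Total paid: $3,633.64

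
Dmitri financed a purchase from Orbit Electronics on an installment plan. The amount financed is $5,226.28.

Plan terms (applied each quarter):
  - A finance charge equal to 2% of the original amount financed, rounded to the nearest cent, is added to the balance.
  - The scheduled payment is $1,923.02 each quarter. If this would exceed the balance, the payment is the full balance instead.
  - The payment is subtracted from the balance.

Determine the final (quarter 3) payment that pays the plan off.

# | Opening | Interest | Payment | End bal
1 | $5,226.28 | $104.53 | $1,923.02 | $3,407.79
2 | $3,407.79 | $104.53 | $1,923.02 | $1,589.30
3 | $1,589.30 | $104.53 | $1,693.83 | $0.00

$1,693.83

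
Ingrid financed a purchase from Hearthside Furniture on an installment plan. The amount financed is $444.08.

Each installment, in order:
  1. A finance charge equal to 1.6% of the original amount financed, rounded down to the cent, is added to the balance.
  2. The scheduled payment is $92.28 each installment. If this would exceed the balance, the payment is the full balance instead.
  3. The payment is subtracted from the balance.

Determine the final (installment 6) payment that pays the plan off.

$25.28

Installment 1: opening $444.08; interest $7.10 → $451.18; payment $92.28; balance $358.90
Installment 2: opening $358.90; interest $7.10 → $366.00; payment $92.28; balance $273.72
Installment 3: opening $273.72; interest $7.10 → $280.82; payment $92.28; balance $188.54
Installment 4: opening $188.54; interest $7.10 → $195.64; payment $92.28; balance $103.36
Installment 5: opening $103.36; interest $7.10 → $110.46; payment $92.28; balance $18.18
Installment 6: opening $18.18; interest $7.10 → $25.28; payment $25.28; balance $0.00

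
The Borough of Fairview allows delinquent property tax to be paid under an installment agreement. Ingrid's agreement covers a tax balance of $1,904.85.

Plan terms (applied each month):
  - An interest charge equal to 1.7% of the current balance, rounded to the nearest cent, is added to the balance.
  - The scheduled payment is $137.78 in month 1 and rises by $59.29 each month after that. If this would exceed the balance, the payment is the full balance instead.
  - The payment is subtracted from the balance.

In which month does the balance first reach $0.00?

Month 1: $1,904.85 +$32.38 interest = $1,937.23; pay $137.78 → $1,799.45
Month 2: $1,799.45 +$30.59 interest = $1,830.04; pay $197.07 → $1,632.97
Month 3: $1,632.97 +$27.76 interest = $1,660.73; pay $256.36 → $1,404.37
Month 4: $1,404.37 +$23.87 interest = $1,428.24; pay $315.65 → $1,112.59
Month 5: $1,112.59 +$18.91 interest = $1,131.50; pay $374.94 → $756.56
Month 6: $756.56 +$12.86 interest = $769.42; pay $434.23 → $335.19
Month 7: $335.19 +$5.70 interest = $340.89; pay $340.89 → $0.00
Balance reaches $0.00 in month 7.

7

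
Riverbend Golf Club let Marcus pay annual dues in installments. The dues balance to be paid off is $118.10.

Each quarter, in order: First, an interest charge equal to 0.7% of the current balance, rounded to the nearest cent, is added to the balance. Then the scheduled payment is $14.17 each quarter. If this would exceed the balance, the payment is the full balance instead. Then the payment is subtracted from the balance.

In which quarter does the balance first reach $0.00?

9

Quarter 1: $118.10 +$0.83 interest = $118.93; pay $14.17 → $104.76
Quarter 2: $104.76 +$0.73 interest = $105.49; pay $14.17 → $91.32
Quarter 3: $91.32 +$0.64 interest = $91.96; pay $14.17 → $77.79
Quarter 4: $77.79 +$0.54 interest = $78.33; pay $14.17 → $64.16
Quarter 5: $64.16 +$0.45 interest = $64.61; pay $14.17 → $50.44
Quarter 6: $50.44 +$0.35 interest = $50.79; pay $14.17 → $36.62
Quarter 7: $36.62 +$0.26 interest = $36.88; pay $14.17 → $22.71
Quarter 8: $22.71 +$0.16 interest = $22.87; pay $14.17 → $8.70
Quarter 9: $8.70 +$0.06 interest = $8.76; pay $8.76 → $0.00
Balance reaches $0.00 in quarter 9.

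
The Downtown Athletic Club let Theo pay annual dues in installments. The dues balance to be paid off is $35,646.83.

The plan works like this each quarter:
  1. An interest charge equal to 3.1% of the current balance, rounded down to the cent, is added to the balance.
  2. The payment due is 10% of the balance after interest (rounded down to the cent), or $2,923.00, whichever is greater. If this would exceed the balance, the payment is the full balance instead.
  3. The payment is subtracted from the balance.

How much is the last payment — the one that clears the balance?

$2,264.52

Quarter 1: opening $35,646.83; interest $1,105.05 → $36,751.88; payment $3,675.18; balance $33,076.70
Quarter 2: opening $33,076.70; interest $1,025.37 → $34,102.07; payment $3,410.20; balance $30,691.87
Quarter 3: opening $30,691.87; interest $951.44 → $31,643.31; payment $3,164.33; balance $28,478.98
Quarter 4: opening $28,478.98; interest $882.84 → $29,361.82; payment $2,936.18; balance $26,425.64
Quarter 5: opening $26,425.64; interest $819.19 → $27,244.83; payment $2,923.00; balance $24,321.83
Quarter 6: opening $24,321.83; interest $753.97 → $25,075.80; payment $2,923.00; balance $22,152.80
Quarter 7: opening $22,152.80; interest $686.73 → $22,839.53; payment $2,923.00; balance $19,916.53
Quarter 8: opening $19,916.53; interest $617.41 → $20,533.94; payment $2,923.00; balance $17,610.94
Quarter 9: opening $17,610.94; interest $545.93 → $18,156.87; payment $2,923.00; balance $15,233.87
Quarter 10: opening $15,233.87; interest $472.24 → $15,706.11; payment $2,923.00; balance $12,783.11
Quarter 11: opening $12,783.11; interest $396.27 → $13,179.38; payment $2,923.00; balance $10,256.38
Quarter 12: opening $10,256.38; interest $317.94 → $10,574.32; payment $2,923.00; balance $7,651.32
Quarter 13: opening $7,651.32; interest $237.19 → $7,888.51; payment $2,923.00; balance $4,965.51
Quarter 14: opening $4,965.51; interest $153.93 → $5,119.44; payment $2,923.00; balance $2,196.44
Quarter 15: opening $2,196.44; interest $68.08 → $2,264.52; payment $2,264.52; balance $0.00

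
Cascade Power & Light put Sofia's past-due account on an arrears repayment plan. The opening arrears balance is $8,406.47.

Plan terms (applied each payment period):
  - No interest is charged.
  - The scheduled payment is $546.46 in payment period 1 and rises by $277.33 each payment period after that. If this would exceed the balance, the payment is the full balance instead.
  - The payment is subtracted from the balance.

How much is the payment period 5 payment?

Payment period 1: $8,406.47 − $546.46 → $7,860.01
Payment period 2: $7,860.01 − $823.79 → $7,036.22
Payment period 3: $7,036.22 − $1,101.12 → $5,935.10
Payment period 4: $5,935.10 − $1,378.45 → $4,556.65
Payment period 5: $4,556.65 − $1,655.78 → $2,900.87

$1,655.78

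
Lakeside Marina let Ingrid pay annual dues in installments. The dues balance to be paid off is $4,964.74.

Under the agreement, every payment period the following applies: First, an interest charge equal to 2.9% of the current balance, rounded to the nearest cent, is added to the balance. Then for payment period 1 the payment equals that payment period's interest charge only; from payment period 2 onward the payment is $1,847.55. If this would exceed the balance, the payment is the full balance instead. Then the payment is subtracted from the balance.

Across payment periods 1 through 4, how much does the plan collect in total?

$5,391.01

Payment period 1: $4,964.74 +$143.98 interest = $5,108.72; pay $143.98 → $4,964.74
Payment period 2: $4,964.74 +$143.98 interest = $5,108.72; pay $1,847.55 → $3,261.17
Payment period 3: $3,261.17 +$94.57 interest = $3,355.74; pay $1,847.55 → $1,508.19
Payment period 4: $1,508.19 +$43.74 interest = $1,551.93; pay $1,551.93 → $0.00
Total paid: $5,391.01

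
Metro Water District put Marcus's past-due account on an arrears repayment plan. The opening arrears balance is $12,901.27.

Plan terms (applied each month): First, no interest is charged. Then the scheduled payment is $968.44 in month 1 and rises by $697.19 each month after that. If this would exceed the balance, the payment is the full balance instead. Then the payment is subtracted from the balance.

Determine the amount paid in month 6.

$1,087.17

# | Opening | Payment | End bal
1 | $12,901.27 | $968.44 | $11,932.83
2 | $11,932.83 | $1,665.63 | $10,267.20
3 | $10,267.20 | $2,362.82 | $7,904.38
4 | $7,904.38 | $3,060.01 | $4,844.37
5 | $4,844.37 | $3,757.20 | $1,087.17
6 | $1,087.17 | $1,087.17 | $0.00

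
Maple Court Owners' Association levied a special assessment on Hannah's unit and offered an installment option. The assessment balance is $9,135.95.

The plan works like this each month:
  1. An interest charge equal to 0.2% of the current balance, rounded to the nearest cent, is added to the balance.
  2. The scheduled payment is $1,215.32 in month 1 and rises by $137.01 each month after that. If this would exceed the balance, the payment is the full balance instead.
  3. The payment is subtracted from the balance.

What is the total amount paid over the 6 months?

$9,204.08

Month 1: opening $9,135.95; interest $18.27 → $9,154.22; payment $1,215.32; balance $7,938.90
Month 2: opening $7,938.90; interest $15.88 → $7,954.78; payment $1,352.33; balance $6,602.45
Month 3: opening $6,602.45; interest $13.20 → $6,615.65; payment $1,489.34; balance $5,126.31
Month 4: opening $5,126.31; interest $10.25 → $5,136.56; payment $1,626.35; balance $3,510.21
Month 5: opening $3,510.21; interest $7.02 → $3,517.23; payment $1,763.36; balance $1,753.87
Month 6: opening $1,753.87; interest $3.51 → $1,757.38; payment $1,757.38; balance $0.00
Total paid: $9,204.08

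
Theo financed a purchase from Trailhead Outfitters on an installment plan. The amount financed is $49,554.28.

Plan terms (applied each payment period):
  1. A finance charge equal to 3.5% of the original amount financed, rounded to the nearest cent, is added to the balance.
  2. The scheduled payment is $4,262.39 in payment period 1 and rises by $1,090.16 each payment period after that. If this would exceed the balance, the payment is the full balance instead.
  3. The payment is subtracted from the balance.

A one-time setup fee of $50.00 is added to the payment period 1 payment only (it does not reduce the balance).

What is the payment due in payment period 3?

Payment period 1: opening $49,554.28; interest $1,734.40 → $51,288.68; payment $4,262.39 (+ $50.00 fee); balance $47,026.29
Payment period 2: opening $47,026.29; interest $1,734.40 → $48,760.69; payment $5,352.55; balance $43,408.14
Payment period 3: opening $43,408.14; interest $1,734.40 → $45,142.54; payment $6,442.71; balance $38,699.83

$6,442.71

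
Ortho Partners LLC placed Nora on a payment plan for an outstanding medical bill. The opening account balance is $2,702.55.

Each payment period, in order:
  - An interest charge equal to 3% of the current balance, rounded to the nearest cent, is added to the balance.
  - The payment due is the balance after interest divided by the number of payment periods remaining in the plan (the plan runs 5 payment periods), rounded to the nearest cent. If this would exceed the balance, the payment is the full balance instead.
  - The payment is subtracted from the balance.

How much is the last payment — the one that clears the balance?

$626.60

Payment period 1: opening $2,702.55; interest $81.08 → $2,783.63; payment $556.73; balance $2,226.90
Payment period 2: opening $2,226.90; interest $66.81 → $2,293.71; payment $573.43; balance $1,720.28
Payment period 3: opening $1,720.28; interest $51.61 → $1,771.89; payment $590.63; balance $1,181.26
Payment period 4: opening $1,181.26; interest $35.44 → $1,216.70; payment $608.35; balance $608.35
Payment period 5: opening $608.35; interest $18.25 → $626.60; payment $626.60; balance $0.00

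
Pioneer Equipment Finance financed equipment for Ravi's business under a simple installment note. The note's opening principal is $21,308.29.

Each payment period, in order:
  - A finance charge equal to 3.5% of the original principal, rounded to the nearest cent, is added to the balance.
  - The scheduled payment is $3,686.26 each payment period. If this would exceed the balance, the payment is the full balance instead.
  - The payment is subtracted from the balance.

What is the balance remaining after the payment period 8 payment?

$0.00

Payment period 1: opening $21,308.29; interest $745.79 → $22,054.08; payment $3,686.26; balance $18,367.82
Payment period 2: opening $18,367.82; interest $745.79 → $19,113.61; payment $3,686.26; balance $15,427.35
Payment period 3: opening $15,427.35; interest $745.79 → $16,173.14; payment $3,686.26; balance $12,486.88
Payment period 4: opening $12,486.88; interest $745.79 → $13,232.67; payment $3,686.26; balance $9,546.41
Payment period 5: opening $9,546.41; interest $745.79 → $10,292.20; payment $3,686.26; balance $6,605.94
Payment period 6: opening $6,605.94; interest $745.79 → $7,351.73; payment $3,686.26; balance $3,665.47
Payment period 7: opening $3,665.47; interest $745.79 → $4,411.26; payment $3,686.26; balance $725.00
Payment period 8: opening $725.00; interest $745.79 → $1,470.79; payment $1,470.79; balance $0.00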